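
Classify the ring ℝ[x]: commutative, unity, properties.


Polynomial ring over ℝ (an integral domain) is a commutative integral domain with unity 1
Commutative: Yes
Integral domain: Yes
Has unity: Yes

ℝ[x]: Commutative=Yes, Unity=Yes


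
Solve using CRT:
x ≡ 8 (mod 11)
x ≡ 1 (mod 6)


m₁ = 11, m₂ = 6, gcd = 1, so CRT applies. M = m₁·m₂ = 66
Let M₁ = M/m₁ = 6, M₂ = M/m₂ = 11
Find y₁ ≡ M₁⁻¹ (mod m₁): 6⁻¹ ≡ 2 (mod 11)
Find y₂ ≡ M₂⁻¹ (mod m₂): 11⁻¹ ≡ 5 (mod 6)
x = a₁·M₁·y₁ + a₂·M₂·y₂ = 8·6·2 + 1·11·5 = 151
Reduce mod 66: x ≡ 19
Check: 19 mod 11 = 8 ✓, 19 mod 6 = 1 ✓

x ≡ 19 (mod 66)


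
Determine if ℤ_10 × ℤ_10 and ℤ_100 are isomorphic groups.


Comparing ℤ_10 × ℤ_10 and ℤ_100:
gcd(10,10) = 10 ≠ 1. Max element order in ℤ_10×ℤ_10 is lcm(10,10) = 10 < 100, so it has no element of order 100

No, ℤ_10 × ℤ_10 ≇ ℤ_100


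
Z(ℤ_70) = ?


Z(G) = {g ∈ G | gx = xg for all x ∈ G}
ℤ_70 is abelian, so Z(G) = G

Z(ℤ_70) = ℤ_70


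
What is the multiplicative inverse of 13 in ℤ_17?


Use the extended Euclidean algorithm to write 1 = 13·s + 17·t; then s mod 17 is the inverse.
Euclidean algorithm:
  13 = 0·17 + 13
  17 = 1·13 + 4
  13 = 3·4 + 1
  4 = 4·1 + 0
gcd(13,17) = 1
Back-substitution gives: 13·(4) + 17·(-3) = 1
So 13⁻¹ ≡ 4 ≡ 4 (mod 17)
Check: 13 × 4 = 52 ≡ 1 (mod 17) ✓

13⁻¹ ≡ 4 (mod 17)


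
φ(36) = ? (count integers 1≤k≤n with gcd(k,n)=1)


Factor n: 36 = 2^2 × 3^2
φ(n) = n · ∏(1 - 1/p) over distinct primes p | n
φ(36) = 36 · (1 - 1/2) · (1 - 1/3) = 12

φ(36) = 12


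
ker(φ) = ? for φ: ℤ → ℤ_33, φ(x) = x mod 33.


Kernel = preimage of identity
ker(φ) = {x ∈ ℤ : x ≡ 0 (mod 33)} = 33ℤ = {0, ±33, ±66, ...}

ker(φ) = 33ℤ


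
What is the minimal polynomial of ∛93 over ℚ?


∛93 satisfies x³ - 93 = 0, irreducible over ℚ (no rational root; 93 is not a perfect cube)

Minimal polynomial: x³ - 93


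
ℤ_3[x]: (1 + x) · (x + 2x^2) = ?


Expand and collect like terms; reduce coefficients mod 3:
x^0: 1·0 = 0 ≡ 0 (mod 3)
x^1: 1·1 + 1·0 = 1 ≡ 1 (mod 3)
x^2: 1·2 + 1·1 = 3 ≡ 0 (mod 3)
x^3: 1·2 = 2 ≡ 2 (mod 3)
Result: x + 2x^3

f · g = x + 2x^3


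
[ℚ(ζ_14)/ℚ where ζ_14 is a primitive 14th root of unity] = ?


[ℚ(ζ_n):ℚ] = deg Φ_n(x) = φ(n). Here φ(14) = 6

[ℚ(ζ_14)/ℚ where ζ_14 is a primitive 14th root of unity] = 6


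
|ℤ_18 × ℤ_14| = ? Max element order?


|ℤ_18 × ℤ_14| = 18 × 14 = 252
Max element order = lcm(18,14) = 126
Cyclic? No (gcd=2)

|ℤ_18×ℤ_14| = 252, max element order = 126


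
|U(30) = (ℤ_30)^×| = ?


U(n) is the group of units mod n; |U(n)| = φ(n)
|U(30)| = φ(30) = 8

|U(30) = (ℤ_30)^×| = 8


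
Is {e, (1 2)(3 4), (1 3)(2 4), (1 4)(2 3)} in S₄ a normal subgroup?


H = {e, (1 2)(3 4), (1 3)(2 4), (1 4)(2 3)} in S₄
This is the Klein four-group V₄; it is normal in S₄ (it is a union of conjugacy classes)

Yes, normal subgroup


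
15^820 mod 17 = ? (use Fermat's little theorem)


Fermat's little theorem: if p is prime and gcd(a,p)=1, then a^(p-1) ≡ 1 (mod p)
p = 17 is prime, gcd(15,17) = 1
Reduce exponent: 820 mod 16 = 4
So 15^820 ≡ 15^4 (mod 17)
15^4 mod 17 = 16

15^820 ≡ 16 (mod 17)


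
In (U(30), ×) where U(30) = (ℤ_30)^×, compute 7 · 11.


Operation: multiplication mod 30
7 · 11 = (a × b) mod 30 with a = 7, b = 11

7 · 11 = 17


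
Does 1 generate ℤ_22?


g generates ℤ_n iff gcd(g, n) = 1
gcd(1, 22) = 1
Since gcd = 1, 1 is a generator.

Yes, 1 generates ℤ_22


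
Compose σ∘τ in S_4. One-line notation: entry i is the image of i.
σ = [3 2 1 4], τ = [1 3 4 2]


σ∘τ: apply τ first, then σ
1 →τ 1 →σ 3
2 →τ 3 →σ 1
3 →τ 4 →σ 4
4 →τ 2 →σ 2

σ∘τ = [3 1 4 2]


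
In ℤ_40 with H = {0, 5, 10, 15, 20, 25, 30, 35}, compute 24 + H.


24 + H = {24 + h (mod 40) : h ∈ H}
24+0=24, 24+5=29, 24+10=34, 24+15=39, 24+20=4, 24+25=9, 24+30=14, 24+35=19
24 + H = {4, 9, 14, 19, 24, 29, 34, 39} = 4 + H

24 + H = {4, 9, 14, 19, 24, 29, 34, 39}


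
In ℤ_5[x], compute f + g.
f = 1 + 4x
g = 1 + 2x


Add coefficients mod 5:
x^0: 1 + 1 = 2 (mod 5)
x^1: 4 + 2 = 1 (mod 5)
Result: 2 + x

f + g = 2 + x


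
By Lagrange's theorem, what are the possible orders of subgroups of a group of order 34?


Lagrange's theorem: |H| divides |G|
|G| = 34
Divisors of 34: 1, 2, 17, 34

Possible subgroup orders: {1, 2, 17, 34}


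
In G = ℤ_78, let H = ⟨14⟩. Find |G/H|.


|⟨14⟩| = n / gcd(14, 78) = 78 / 2 = 39
H is normal (ℤ_78 is abelian).
|G/H| = |G| / |H| = 78 / 39 = 2

|G/H| = 2


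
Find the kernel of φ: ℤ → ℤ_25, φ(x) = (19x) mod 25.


Kernel = preimage of identity
ker(φ) = {x ∈ ℤ : 19x ≡ 0 (mod 25)}. gcd(19,25) = 1, so 19x ≡ 0 (mod 25) ⟺ x ≡ 0 (mod 25/1 = 25). Hence ker(φ) = 25ℤ

ker(φ) = 25ℤ


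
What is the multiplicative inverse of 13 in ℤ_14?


Use the extended Euclidean algorithm to write 1 = 13·s + 14·t; then s mod 14 is the inverse.
Euclidean algorithm:
  13 = 0·14 + 13
  14 = 1·13 + 1
  13 = 13·1 + 0
gcd(13,14) = 1
Back-substitution gives: 13·(-1) + 14·(1) = 1
So 13⁻¹ ≡ -1 ≡ 13 (mod 14)
Check: 13 × 13 = 169 ≡ 1 (mod 14) ✓

13⁻¹ ≡ 13 (mod 14)


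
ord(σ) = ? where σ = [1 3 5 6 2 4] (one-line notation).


Cycle decomposition: (2 3 5) (4 6)
Cycle lengths: 3, 2
Order = lcm(3, 2) = 6

ord(σ) = 6


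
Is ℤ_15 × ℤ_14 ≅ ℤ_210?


Comparing ℤ_15 × ℤ_14 and ℤ_210:
gcd(15,14) = 1, so ℤ_15 × ℤ_14 ≅ ℤ_210 (CRT)

Yes, ℤ_15 × ℤ_14 ≅ ℤ_210


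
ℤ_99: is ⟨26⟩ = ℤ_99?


g generates ℤ_n iff gcd(g, n) = 1
gcd(26, 99) = 1
Since gcd = 1, 26 is a generator.

Yes, 26 generates ℤ_99


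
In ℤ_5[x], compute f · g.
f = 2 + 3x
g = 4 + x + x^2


Expand and collect like terms; reduce coefficients mod 5:
x^0: 2·4 = 8 ≡ 3 (mod 5)
x^1: 2·1 + 3·4 = 14 ≡ 4 (mod 5)
x^2: 2·1 + 3·1 = 5 ≡ 0 (mod 5)
x^3: 3·1 = 3 ≡ 3 (mod 5)
Result: 3 + 4x + 3x^3

f · g = 3 + 4x + 3x^3


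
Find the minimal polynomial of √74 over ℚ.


√74 satisfies x² - 74 = 0, irreducible over ℚ since 74 is squarefree

Minimal polynomial: x² - 74


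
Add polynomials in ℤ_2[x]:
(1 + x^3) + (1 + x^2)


Add coefficients mod 2:
x^0: 1 + 1 = 0 (mod 2)
x^1: 0 + 0 = 0 (mod 2)
x^2: 0 + 1 = 1 (mod 2)
x^3: 1 + 0 = 1 (mod 2)
Result: x^2 + x^3

f + g = x^2 + x^3


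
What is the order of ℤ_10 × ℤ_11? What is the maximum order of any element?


|ℤ_10 × ℤ_11| = 10 × 11 = 110
Max element order = lcm(10,11) = 110
Cyclic? Yes (gcd=1)

|ℤ_10×ℤ_11| = 110, max element order = 110


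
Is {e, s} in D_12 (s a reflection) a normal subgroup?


H = {e, s} in D_12 (s a reflection)
r·s·r⁻¹ = sr⁻² ≠ s for n ≥ 3, so {e, s} is not closed under conjugation

No, not a normal subgroup


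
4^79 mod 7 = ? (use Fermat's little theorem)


Fermat's little theorem: if p is prime and gcd(a,p)=1, then a^(p-1) ≡ 1 (mod p)
p = 7 is prime, gcd(4,7) = 1
Reduce exponent: 79 mod 6 = 1
So 4^79 ≡ 4^1 (mod 7)
4^1 mod 7 = 4

4^79 ≡ 4 (mod 7)


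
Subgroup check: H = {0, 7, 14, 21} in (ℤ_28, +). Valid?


Subgroup test for H = {0, 7, 14, 21} in (ℤ_28, +):
(1) 0 ∈ H? Yes
(2) Closure: for all a,b ∈ H, (a+b) mod 28 ∈ H? Yes
(3) Inverses: for all a ∈ H, -a mod 28 ∈ H? Yes

Yes, H is a subgroup of ℤ_28


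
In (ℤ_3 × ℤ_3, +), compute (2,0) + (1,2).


Operation: componentwise addition mod (3, 3)
(2,0) + (1,2) = ((a₁+b₁) mod 3, (a₂+b₂) mod 3) with a = (2,0), b = (1,2)

(2,0) + (1,2) = (0,2)


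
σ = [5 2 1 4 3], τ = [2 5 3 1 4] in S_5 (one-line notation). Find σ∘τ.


σ∘τ: apply τ first, then σ
1 →τ 2 →σ 2
2 →τ 5 →σ 3
3 →τ 3 →σ 1
4 →τ 1 →σ 5
5 →τ 4 →σ 4

σ∘τ = [2 3 1 5 4]


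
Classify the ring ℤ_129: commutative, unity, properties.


ℤ_129 is a commutative ring with unity 1; 129 = 3×43 is composite, so 3·43 ≡ 0 gives zero divisors (not an integral domain)
Commutative: Yes
Integral domain: No
Has unity: Yes

ℤ_129: Commutative=Yes, Unity=Yes


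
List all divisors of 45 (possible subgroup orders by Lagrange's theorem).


Lagrange's theorem: |H| divides |G|
|G| = 45
Divisors of 45: 1, 3, 5, 9, 15, 45

Possible subgroup orders: {1, 3, 5, 9, 15, 45}


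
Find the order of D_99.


|D_n| = 2n (n rotations and n reflections)
|D_99| = 2×99 = 198

|D_99| = 198


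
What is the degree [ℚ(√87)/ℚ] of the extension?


√87 has minimal polynomial x² - 87 (irreducible over ℚ since 87 is squarefree)

[ℚ(√87)/ℚ] = 2


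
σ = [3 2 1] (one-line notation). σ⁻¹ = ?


To find σ⁻¹, swap domain and range:
σ(1) = 3 → σ⁻¹(3) = 1
σ(2) = 2 → σ⁻¹(2) = 2
σ(3) = 1 → σ⁻¹(1) = 3

σ⁻¹ = [3 2 1]


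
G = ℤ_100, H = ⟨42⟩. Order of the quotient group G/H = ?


|⟨42⟩| = n / gcd(42, 100) = 100 / 2 = 50
H is normal (ℤ_100 is abelian).
|G/H| = |G| / |H| = 100 / 50 = 2

|G/H| = 2


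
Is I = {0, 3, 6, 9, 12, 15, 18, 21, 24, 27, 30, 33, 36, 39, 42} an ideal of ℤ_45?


Check ideal conditions for I = {0, 3, 6, 9, 12, 15, 18, 21, 24, 27, 30, 33, 36, 39, 42} in ℤ_45:
(1) I is an additive subgroup? Yes
(2) For r ∈ ℤ_45 and a ∈ I: r·a ∈ I? Yes

Yes, I is an ideal of ℤ_45


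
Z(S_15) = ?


Z(G) = {g ∈ G | gx = xg for all x ∈ G}
S_n is non-abelian for n ≥ 3; Z(S_15) is trivial

Z(S_15) = {e}


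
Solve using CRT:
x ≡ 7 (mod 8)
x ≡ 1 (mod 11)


m₁ = 8, m₂ = 11, gcd = 1, so CRT applies. M = m₁·m₂ = 88
Let M₁ = M/m₁ = 11, M₂ = M/m₂ = 8
Find y₁ ≡ M₁⁻¹ (mod m₁): 11⁻¹ ≡ 3 (mod 8)
Find y₂ ≡ M₂⁻¹ (mod m₂): 8⁻¹ ≡ 7 (mod 11)
x = a₁·M₁·y₁ + a₂·M₂·y₂ = 7·11·3 + 1·8·7 = 287
Reduce mod 88: x ≡ 23
Check: 23 mod 8 = 7 ✓, 23 mod 11 = 1 ✓

x ≡ 23 (mod 88)


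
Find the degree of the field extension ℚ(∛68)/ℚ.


∛68 has minimal polynomial x³ - 68 (irreducible over ℚ since 68 is not a perfect cube)

[ℚ(∛68)/ℚ] = 3


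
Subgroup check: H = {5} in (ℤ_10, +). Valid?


Subgroup test for H = {5} in (ℤ_10, +):
(1) 0 ∈ H? No
(2) Closure: for all a,b ∈ H, (a+b) mod 10 ∈ H? No  [counterexample: 5 + 5 = 0 ∉ H]
(3) Inverses: for all a ∈ H, -a mod 10 ∈ H? Yes

No, H is not a subgroup of ℤ_10


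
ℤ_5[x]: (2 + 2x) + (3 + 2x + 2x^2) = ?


Add coefficients mod 5:
x^0: 2 + 3 = 0 (mod 5)
x^1: 2 + 2 = 4 (mod 5)
x^2: 0 + 2 = 2 (mod 5)
Result: 4x + 2x^2

f + g = 4x + 2x^2


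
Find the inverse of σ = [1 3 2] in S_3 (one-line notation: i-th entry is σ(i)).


To find σ⁻¹, swap domain and range:
σ(1) = 1 → σ⁻¹(1) = 1
σ(2) = 3 → σ⁻¹(3) = 2
σ(3) = 2 → σ⁻¹(2) = 3

σ⁻¹ = [1 3 2]


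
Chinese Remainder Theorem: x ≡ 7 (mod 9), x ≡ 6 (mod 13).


m₁ = 9, m₂ = 13, gcd = 1, so CRT applies. M = m₁·m₂ = 117
Let M₁ = M/m₁ = 13, M₂ = M/m₂ = 9
Find y₁ ≡ M₁⁻¹ (mod m₁): 13⁻¹ ≡ 7 (mod 9)
Find y₂ ≡ M₂⁻¹ (mod m₂): 9⁻¹ ≡ 3 (mod 13)
x = a₁·M₁·y₁ + a₂·M₂·y₂ = 7·13·7 + 6·9·3 = 799
Reduce mod 117: x ≡ 97
Check: 97 mod 9 = 7 ✓, 97 mod 13 = 6 ✓

x ≡ 97 (mod 117)


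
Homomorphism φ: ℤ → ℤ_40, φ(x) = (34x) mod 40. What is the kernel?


Kernel = preimage of identity
ker(φ) = {x ∈ ℤ : 34x ≡ 0 (mod 40)}. gcd(34,40) = 2, so 34x ≡ 0 (mod 40) ⟺ x ≡ 0 (mod 40/2 = 20). Hence ker(φ) = 20ℤ

ker(φ) = 20ℤ


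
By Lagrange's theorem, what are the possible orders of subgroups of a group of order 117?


Lagrange's theorem: |H| divides |G|
|G| = 117
Divisors of 117: 1, 3, 9, 13, 39, 117

Possible subgroup orders: {1, 3, 9, 13, 39, 117}


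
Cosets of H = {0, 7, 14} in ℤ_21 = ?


H = {0, 7, 14}, |H| = 3
Number of cosets = |G|/|H| = 21/3 = 7
0 + H = {0, 7, 14}
1 + H = {1, 8, 15}
2 + H = {2, 9, 16}
3 + H = {3, 10, 17}
4 + H = {4, 11, 18}
5 + H = {5, 12, 19}
6 + H = {6, 13, 20}

Cosets: 0+H={0,7,14}; 1+H={1,8,15}; 2+H={2,9,16}; 3+H={3,10,17}; 4+H={4,11,18}; 5+H={5,12,19}; 6+H={6,13,20}


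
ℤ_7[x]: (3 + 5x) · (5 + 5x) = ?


Expand and collect like terms; reduce coefficients mod 7:
x^0: 3·5 = 15 ≡ 1 (mod 7)
x^1: 3·5 + 5·5 = 40 ≡ 5 (mod 7)
x^2: 5·5 = 25 ≡ 4 (mod 7)
Result: 1 + 5x + 4x^2

f · g = 1 + 5x + 4x^2


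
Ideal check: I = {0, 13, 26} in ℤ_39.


Check ideal conditions for I = {0, 13, 26} in ℤ_39:
(1) I is an additive subgroup? Yes
(2) For r ∈ ℤ_39 and a ∈ I: r·a ∈ I? Yes

Yes, I is an ideal of ℤ_39


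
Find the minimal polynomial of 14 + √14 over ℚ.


Let α = 14 + √14. Then α - 14 = √14, so (α - 14)² = 14, giving α² - 28α + 182 = 0. Degree 2 and α ∉ ℚ, so this is the minimal polynomial.

Minimal polynomial: x² - 28x + 182


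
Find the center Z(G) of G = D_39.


Z(G) = {g ∈ G | gx = xg for all x ∈ G}
For odd n, Z(D_n) = {e}: no nontrivial rotation commutes with all reflections

Z(D_39) = {e}


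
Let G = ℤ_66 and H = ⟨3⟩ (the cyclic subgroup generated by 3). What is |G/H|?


|⟨3⟩| = n / gcd(3, 66) = 66 / 3 = 22
H is normal (ℤ_66 is abelian).
|G/H| = |G| / |H| = 66 / 22 = 3

|G/H| = 3


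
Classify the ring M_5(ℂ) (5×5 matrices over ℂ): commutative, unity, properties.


Matrix multiplication is non-commutative for n ≥ 2; the identity matrix I is the unity; singular matrices give zero divisors, so not an integral domain
Commutative: No
Integral domain: No
Has unity: Yes

M_5(ℂ) (5×5 matrices over ℂ): Commutative=No, Unity=Yes


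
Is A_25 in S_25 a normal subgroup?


H = A_25 in S_25
A_25 has index 2 in S_25, and every subgroup of index 2 is normal

Yes, normal subgroup


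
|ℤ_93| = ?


ℤ_n has n elements.

|ℤ_93| = 93


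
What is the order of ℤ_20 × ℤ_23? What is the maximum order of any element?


|ℤ_20 × ℤ_23| = 20 × 23 = 460
Max element order = lcm(20,23) = 460
Cyclic? Yes (gcd=1)

|ℤ_20×ℤ_23| = 460, max element order = 460


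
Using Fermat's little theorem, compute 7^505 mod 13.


Fermat's little theorem: if p is prime and gcd(a,p)=1, then a^(p-1) ≡ 1 (mod p)
p = 13 is prime, gcd(7,13) = 1
Reduce exponent: 505 mod 12 = 1
So 7^505 ≡ 7^1 (mod 13)
7^1 mod 13 = 7

7^505 ≡ 7 (mod 13)


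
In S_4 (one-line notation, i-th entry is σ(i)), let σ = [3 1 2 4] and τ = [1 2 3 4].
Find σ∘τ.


σ∘τ: apply τ first, then σ
1 →τ 1 →σ 3
2 →τ 2 →σ 1
3 →τ 3 →σ 2
4 →τ 4 →σ 4

σ∘τ = [3 1 2 4]


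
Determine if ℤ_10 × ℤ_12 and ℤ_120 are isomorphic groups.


Comparing ℤ_10 × ℤ_12 and ℤ_120:
gcd(10,12) = 2 ≠ 1. Max element order in ℤ_10×ℤ_12 is lcm(10,12) = 60 < 120, so it has no element of order 120

No, ℤ_10 × ℤ_12 ≇ ℤ_120


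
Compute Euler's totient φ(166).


Factor n: 166 = 2 × 83
φ(n) = n · ∏(1 - 1/p) over distinct primes p | n
φ(166) = 166 · (1 - 1/2) · (1 - 1/83) = 82

φ(166) = 82


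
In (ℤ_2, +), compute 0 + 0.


Operation: addition mod 2
0 + 0 = (a + b) mod 2 with a = 0, b = 0

0 + 0 = 0


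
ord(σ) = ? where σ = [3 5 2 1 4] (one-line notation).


Cycle decomposition: (1 3 2 5 4)
Cycle lengths: 5
Order = lcm(5) = 5

ord(σ) = 5


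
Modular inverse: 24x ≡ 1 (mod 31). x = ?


Use the extended Euclidean algorithm to write 1 = 24·s + 31·t; then s mod 31 is the inverse.
Euclidean algorithm:
  24 = 0·31 + 24
  31 = 1·24 + 7
  24 = 3·7 + 3
  7 = 2·3 + 1
  3 = 3·1 + 0
gcd(24,31) = 1
Back-substitution gives: 24·(-9) + 31·(7) = 1
So 24⁻¹ ≡ -9 ≡ 22 (mod 31)
Check: 24 × 22 = 528 ≡ 1 (mod 31) ✓

24⁻¹ ≡ 22 (mod 31)


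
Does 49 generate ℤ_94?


g generates ℤ_n iff gcd(g, n) = 1
gcd(49, 94) = 1
Since gcd = 1, 49 is a generator.

Yes, 49 generates ℤ_94


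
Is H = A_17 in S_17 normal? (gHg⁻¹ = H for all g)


H = A_17 in S_17
A_17 has index 2 in S_17, and every subgroup of index 2 is normal

Yes, normal subgroup


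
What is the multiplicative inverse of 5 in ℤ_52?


Use the extended Euclidean algorithm to write 1 = 5·s + 52·t; then s mod 52 is the inverse.
Euclidean algorithm:
  5 = 0·52 + 5
  52 = 10·5 + 2
  5 = 2·2 + 1
  2 = 2·1 + 0
gcd(5,52) = 1
Back-substitution gives: 5·(21) + 52·(-2) = 1
So 5⁻¹ ≡ 21 ≡ 21 (mod 52)
Check: 5 × 21 = 105 ≡ 1 (mod 52) ✓

5⁻¹ ≡ 21 (mod 52)


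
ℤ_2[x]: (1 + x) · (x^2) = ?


Expand and collect like terms; reduce coefficients mod 2:
x^0: 1·0 = 0 ≡ 0 (mod 2)
x^1: 1·0 + 1·0 = 0 ≡ 0 (mod 2)
x^2: 1·1 + 1·0 = 1 ≡ 1 (mod 2)
x^3: 1·1 = 1 ≡ 1 (mod 2)
Result: x^2 + x^3

f · g = x^2 + x^3


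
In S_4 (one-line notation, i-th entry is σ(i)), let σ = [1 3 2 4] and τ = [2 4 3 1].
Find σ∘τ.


σ∘τ: apply τ first, then σ
1 →τ 2 →σ 3
2 →τ 4 →σ 4
3 →τ 3 →σ 2
4 →τ 1 →σ 1

σ∘τ = [3 4 2 1]


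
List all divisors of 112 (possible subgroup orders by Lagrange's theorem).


Lagrange's theorem: |H| divides |G|
|G| = 112
Divisors of 112: 1, 2, 4, 7, 8, 14, 16, 28, 56, 112

Possible subgroup orders: {1, 2, 4, 7, 8, 14, 16, 28, 56, 112}


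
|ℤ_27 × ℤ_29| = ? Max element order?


|ℤ_27 × ℤ_29| = 27 × 29 = 783
Max element order = lcm(27,29) = 783
Cyclic? Yes (gcd=1)

|ℤ_27×ℤ_29| = 783, max element order = 783


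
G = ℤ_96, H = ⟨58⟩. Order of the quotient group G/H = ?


|⟨58⟩| = n / gcd(58, 96) = 96 / 2 = 48
H is normal (ℤ_96 is abelian).
|G/H| = |G| / |H| = 96 / 48 = 2

|G/H| = 2


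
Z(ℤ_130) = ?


Z(G) = {g ∈ G | gx = xg for all x ∈ G}
ℤ_130 is abelian, so Z(G) = G

Z(ℤ_130) = ℤ_130


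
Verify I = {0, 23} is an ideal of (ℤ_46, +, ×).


Check ideal conditions for I = {0, 23} in ℤ_46:
(1) I is an additive subgroup? Yes
(2) For r ∈ ℤ_46 and a ∈ I: r·a ∈ I? Yes

Yes, I is an ideal of ℤ_46


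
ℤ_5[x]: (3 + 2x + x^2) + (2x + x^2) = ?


Add coefficients mod 5:
x^0: 3 + 0 = 3 (mod 5)
x^1: 2 + 2 = 4 (mod 5)
x^2: 1 + 1 = 2 (mod 5)
Result: 3 + 4x + 2x^2

f + g = 3 + 4x + 2x^2


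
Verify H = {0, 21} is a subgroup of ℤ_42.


Subgroup test for H = {0, 21} in (ℤ_42, +):
(1) 0 ∈ H? Yes
(2) Closure: for all a,b ∈ H, (a+b) mod 42 ∈ H? Yes
(3) Inverses: for all a ∈ H, -a mod 42 ∈ H? Yes

Yes, H is a subgroup of ℤ_42


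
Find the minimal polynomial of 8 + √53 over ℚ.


Let α = 8 + √53. Then α - 8 = √53, so (α - 8)² = 53, giving α² - 16α + 11 = 0. Degree 2 and α ∉ ℚ, so this is the minimal polynomial.

Minimal polynomial: x² - 16x + 11


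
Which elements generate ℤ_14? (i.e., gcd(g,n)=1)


g generates ℤ_n iff gcd(g,n) = 1
Checking each g ∈ {1,...,13}:
gcd(1,14) = 1
gcd(2,14) = 2
gcd(3,14) = 1
gcd(4,14) = 2
gcd(5,14) = 1
gcd(6,14) = 2
gcd(7,14) = 7
gcd(8,14) = 2
gcd(9,14) = 1
gcd(10,14) = 2
gcd(11,14) = 1
gcd(12,14) = 2
gcd(13,14) = 1
Generators: {1, 3, 5, 9, 11, 13}
Number of generators = φ(14) = 6

Generators of ℤ_14 = {1, 3, 5, 9, 11, 13}


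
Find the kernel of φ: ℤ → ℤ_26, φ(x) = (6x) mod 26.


Kernel = preimage of identity
ker(φ) = {x ∈ ℤ : 6x ≡ 0 (mod 26)}. gcd(6,26) = 2, so 6x ≡ 0 (mod 26) ⟺ x ≡ 0 (mod 26/2 = 13). Hence ker(φ) = 13ℤ

ker(φ) = 13ℤ


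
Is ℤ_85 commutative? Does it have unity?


ℤ_85 is a commutative ring with unity 1; 85 = 5×17 is composite, so 5·17 ≡ 0 gives zero divisors (not an integral domain)
Commutative: Yes
Integral domain: No
Has unity: Yes

ℤ_85: Commutative=Yes, Unity=Yes


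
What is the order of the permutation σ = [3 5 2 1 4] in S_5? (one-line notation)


Cycle decomposition: (1 3 2 5 4)
Cycle lengths: 5
Order = lcm(5) = 5

ord(σ) = 5


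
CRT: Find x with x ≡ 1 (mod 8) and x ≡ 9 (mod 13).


m₁ = 8, m₂ = 13, gcd = 1, so CRT applies. M = m₁·m₂ = 104
Let M₁ = M/m₁ = 13, M₂ = M/m₂ = 8
Find y₁ ≡ M₁⁻¹ (mod m₁): 13⁻¹ ≡ 5 (mod 8)
Find y₂ ≡ M₂⁻¹ (mod m₂): 8⁻¹ ≡ 5 (mod 13)
x = a₁·M₁·y₁ + a₂·M₂·y₂ = 1·13·5 + 9·8·5 = 425
Reduce mod 104: x ≡ 9
Check: 9 mod 8 = 1 ✓, 9 mod 13 = 9 ✓

x ≡ 9 (mod 104)


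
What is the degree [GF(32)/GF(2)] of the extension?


GF(32) = GF(2^5), so the extension degree is 5

[GF(32)/GF(2)] = 5


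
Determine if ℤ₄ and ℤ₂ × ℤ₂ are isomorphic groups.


Comparing ℤ₄ and ℤ₂ × ℤ₂:
ℤ₄ has an element of order 4; ℤ₂×ℤ₂ has exponent 2

No, ℤ₄ ≇ ℤ₂ × ℤ₂


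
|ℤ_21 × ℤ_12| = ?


|A × B| = |A| · |B|
|ℤ_21 × ℤ_12| = 21 × 12 = 252

|ℤ_21 × ℤ_12| = 252


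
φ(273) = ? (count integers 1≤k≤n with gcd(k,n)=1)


Factor n: 273 = 3 × 7 × 13
φ(n) = n · ∏(1 - 1/p) over distinct primes p | n
φ(273) = 273 · (1 - 1/3) · (1 - 1/7) · (1 - 1/13) = 144

φ(273) = 144


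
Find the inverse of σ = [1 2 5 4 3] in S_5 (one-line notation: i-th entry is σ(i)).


To find σ⁻¹, swap domain and range:
σ(1) = 1 → σ⁻¹(1) = 1
σ(2) = 2 → σ⁻¹(2) = 2
σ(3) = 5 → σ⁻¹(5) = 3
σ(4) = 4 → σ⁻¹(4) = 4
σ(5) = 3 → σ⁻¹(3) = 5

σ⁻¹ = [1 2 5 4 3]


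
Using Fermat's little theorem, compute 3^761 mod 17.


Fermat's little theorem: if p is prime and gcd(a,p)=1, then a^(p-1) ≡ 1 (mod p)
p = 17 is prime, gcd(3,17) = 1
Reduce exponent: 761 mod 16 = 9
So 3^761 ≡ 3^9 (mod 17)
3^9 mod 17 = 14

3^761 ≡ 14 (mod 17)


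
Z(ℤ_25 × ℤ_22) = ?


Z(G) = {g ∈ G | gx = xg for all x ∈ G}
Direct product of abelian groups is abelian, so Z(G) = G

Z(ℤ_25 × ℤ_22) = ℤ_25 × ℤ_22


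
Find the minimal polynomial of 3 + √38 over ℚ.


Let α = 3 + √38. Then α - 3 = √38, so (α - 3)² = 38, giving α² - 6α - 29 = 0. Degree 2 and α ∉ ℚ, so this is the minimal polynomial.

Minimal polynomial: x² - 6x - 29


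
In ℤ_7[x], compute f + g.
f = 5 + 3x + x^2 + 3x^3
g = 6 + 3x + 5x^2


Add coefficients mod 7:
x^0: 5 + 6 = 4 (mod 7)
x^1: 3 + 3 = 6 (mod 7)
x^2: 1 + 5 = 6 (mod 7)
x^3: 3 + 0 = 3 (mod 7)
Result: 4 + 6x + 6x^2 + 3x^3

f + g = 4 + 6x + 6x^2 + 3x^3


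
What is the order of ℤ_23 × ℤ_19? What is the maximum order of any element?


|ℤ_23 × ℤ_19| = 23 × 19 = 437
Max element order = lcm(23,19) = 437
Cyclic? Yes (gcd=1)

|ℤ_23×ℤ_19| = 437, max element order = 437


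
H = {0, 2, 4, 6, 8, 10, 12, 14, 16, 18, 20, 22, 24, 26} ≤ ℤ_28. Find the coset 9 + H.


9 + H = {9 + h (mod 28) : h ∈ H}
9+0=9, 9+2=11, 9+4=13, 9+6=15, 9+8=17, 9+10=19, 9+12=21, 9+14=23, 9+16=25, 9+18=27, 9+20=1, 9+22=3, 9+24=5, 9+26=7
9 + H = {1, 3, 5, 7, 9, 11, 13, 15, 17, 19, 21, 23, 25, 27} = 1 + H

9 + H = {1, 3, 5, 7, 9, 11, 13, 15, 17, 19, 21, 23, 25, 27}


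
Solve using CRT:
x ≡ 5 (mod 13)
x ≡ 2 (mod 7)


m₁ = 13, m₂ = 7, gcd = 1, so CRT applies. M = m₁·m₂ = 91
Let M₁ = M/m₁ = 7, M₂ = M/m₂ = 13
Find y₁ ≡ M₁⁻¹ (mod m₁): 7⁻¹ ≡ 2 (mod 13)
Find y₂ ≡ M₂⁻¹ (mod m₂): 13⁻¹ ≡ 6 (mod 7)
x = a₁·M₁·y₁ + a₂·M₂·y₂ = 5·7·2 + 2·13·6 = 226
Reduce mod 91: x ≡ 44
Check: 44 mod 13 = 5 ✓, 44 mod 7 = 2 ✓

x ≡ 44 (mod 91)


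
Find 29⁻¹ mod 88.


Use the extended Euclidean algorithm to write 1 = 29·s + 88·t; then s mod 88 is the inverse.
Euclidean algorithm:
  29 = 0·88 + 29
  88 = 3·29 + 1
  29 = 29·1 + 0
gcd(29,88) = 1
Back-substitution gives: 29·(-3) + 88·(1) = 1
So 29⁻¹ ≡ -3 ≡ 85 (mod 88)
Check: 29 × 85 = 2465 ≡ 1 (mod 88) ✓

29⁻¹ ≡ 85 (mod 88)


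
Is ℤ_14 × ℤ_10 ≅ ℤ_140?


Comparing ℤ_14 × ℤ_10 and ℤ_140:
gcd(14,10) = 2 ≠ 1. Max element order in ℤ_14×ℤ_10 is lcm(14,10) = 70 < 140, so it has no element of order 140

No, ℤ_14 × ℤ_10 ≇ ℤ_140


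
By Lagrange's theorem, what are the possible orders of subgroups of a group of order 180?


Lagrange's theorem: |H| divides |G|
|G| = 180
Divisors of 180: 1, 2, 3, 4, 5, 6, 9, 10, 12, 15, 18, 20, 30, 36, 45, 60, 90, 180

Possible subgroup orders: {1, 2, 3, 4, 5, 6, 9, 10, 12, 15, 18, 20, 30, 36, 45, 60, 90, 180}


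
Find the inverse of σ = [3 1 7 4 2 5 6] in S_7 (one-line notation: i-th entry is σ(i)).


To find σ⁻¹, swap domain and range:
σ(1) = 3 → σ⁻¹(3) = 1
σ(2) = 1 → σ⁻¹(1) = 2
σ(3) = 7 → σ⁻¹(7) = 3
σ(4) = 4 → σ⁻¹(4) = 4
σ(5) = 2 → σ⁻¹(2) = 5
σ(6) = 5 → σ⁻¹(5) = 6
σ(7) = 6 → σ⁻¹(6) = 7

σ⁻¹ = [2 5 1 4 6 7 3]


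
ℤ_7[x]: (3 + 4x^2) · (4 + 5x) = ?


Expand and collect like terms; reduce coefficients mod 7:
x^0: 3·4 = 12 ≡ 5 (mod 7)
x^1: 3·5 + 0·4 = 15 ≡ 1 (mod 7)
x^2: 0·5 + 4·4 = 16 ≡ 2 (mod 7)
x^3: 4·5 = 20 ≡ 6 (mod 7)
Result: 5 + x + 2x^2 + 6x^3

f · g = 5 + x + 2x^2 + 6x^3


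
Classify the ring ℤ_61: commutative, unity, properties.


ℤ_61 is a commutative ring with unity 1; 61 is prime, so ℤ_61 is a field (hence an integral domain)
Commutative: Yes
Integral domain: Yes
Has unity: Yes

ℤ_61: Commutative=Yes, Unity=Yes


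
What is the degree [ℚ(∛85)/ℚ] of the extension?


∛85 has minimal polynomial x³ - 85 (irreducible over ℚ since 85 is not a perfect cube)

[ℚ(∛85)/ℚ] = 3


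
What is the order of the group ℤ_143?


ℤ_n has n elements.

|ℤ_143| = 143


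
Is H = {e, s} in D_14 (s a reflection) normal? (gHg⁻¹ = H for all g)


H = {e, s} in D_14 (s a reflection)
r·s·r⁻¹ = sr⁻² ≠ s for n ≥ 3, so {e, s} is not closed under conjugation

No, not a normal subgroup


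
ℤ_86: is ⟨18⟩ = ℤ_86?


g generates ℤ_n iff gcd(g, n) = 1
gcd(18, 86) = 2
Since gcd = 2 ≠ 1, ⟨18⟩ has order 43 < 86, so 18 is not a generator.

No, 18 does not generate ℤ_86


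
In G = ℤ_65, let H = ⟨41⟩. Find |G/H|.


|⟨41⟩| = n / gcd(41, 65) = 65 / 1 = 65
H is normal (ℤ_65 is abelian).
|G/H| = |G| / |H| = 65 / 65 = 1

|G/H| = 1


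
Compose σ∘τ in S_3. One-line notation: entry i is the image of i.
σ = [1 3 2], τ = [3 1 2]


σ∘τ: apply τ first, then σ
1 →τ 3 →σ 2
2 →τ 1 →σ 1
3 →τ 2 →σ 3

σ∘τ = [2 1 3]


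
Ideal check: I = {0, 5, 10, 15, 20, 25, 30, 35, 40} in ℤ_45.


Check ideal conditions for I = {0, 5, 10, 15, 20, 25, 30, 35, 40} in ℤ_45:
(1) I is an additive subgroup? Yes
(2) For r ∈ ℤ_45 and a ∈ I: r·a ∈ I? Yes

Yes, I is an ideal of ℤ_45


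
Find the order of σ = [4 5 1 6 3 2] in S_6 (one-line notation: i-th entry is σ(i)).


Cycle decomposition: (1 4 6 2 5 3)
Cycle lengths: 6
Order = lcm(6) = 6

ord(σ) = 6


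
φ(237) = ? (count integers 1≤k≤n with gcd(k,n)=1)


Factor n: 237 = 3 × 79
φ(n) = n · ∏(1 - 1/p) over distinct primes p | n
φ(237) = 237 · (1 - 1/3) · (1 - 1/79) = 156

φ(237) = 156


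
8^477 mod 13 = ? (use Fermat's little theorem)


Fermat's little theorem: if p is prime and gcd(a,p)=1, then a^(p-1) ≡ 1 (mod p)
p = 13 is prime, gcd(8,13) = 1
Reduce exponent: 477 mod 12 = 9
So 8^477 ≡ 8^9 (mod 13)
8^9 mod 13 = 8

8^477 ≡ 8 (mod 13)


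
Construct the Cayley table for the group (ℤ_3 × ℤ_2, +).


Elements: {(0,0), (0,1), (1,0), (1,1), (2,0), (2,1)}
Operation: componentwise addition mod (3, 2)
Entry (a, b) = ((a₁+b₁) mod 3, (a₂+b₂) mod 2)

Cayley table:
      | (0,0) | (0,1) | (1,0) | (1,1) | (2,0) | (2,1)
(0,0) | (0,0) | (0,1) | (1,0) | (1,1) | (2,0) | (2,1)
(0,1) | (0,1) | (0,0) | (1,1) | (1,0) | (2,1) | (2,0)
(1,0) | (1,0) | (1,1) | (2,0) | (2,1) | (0,0) | (0,1)
(1,1) | (1,1) | (1,0) | (2,1) | (2,0) | (0,1) | (0,0)
(2,0) | (2,0) | (2,1) | (0,0) | (0,1) | (1,0) | (1,1)
(2,1) | (2,1) | (2,0) | (0,1) | (0,0) | (1,1) | (1,0)


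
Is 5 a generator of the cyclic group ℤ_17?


g generates ℤ_n iff gcd(g, n) = 1
gcd(5, 17) = 1
Since gcd = 1, 5 is a generator.

Yes, 5 generates ℤ_17


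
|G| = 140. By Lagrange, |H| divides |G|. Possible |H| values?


Lagrange's theorem: |H| divides |G|
|G| = 140
Divisors of 140: 1, 2, 4, 5, 7, 10, 14, 20, 28, 35, 70, 140

Possible subgroup orders: {1, 2, 4, 5, 7, 10, 14, 20, 28, 35, 70, 140}


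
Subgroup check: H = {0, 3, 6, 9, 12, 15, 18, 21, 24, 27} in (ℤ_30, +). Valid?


Subgroup test for H = {0, 3, 6, 9, 12, 15, 18, 21, 24, 27} in (ℤ_30, +):
(1) 0 ∈ H? Yes
(2) Closure: for all a,b ∈ H, (a+b) mod 30 ∈ H? Yes
(3) Inverses: for all a ∈ H, -a mod 30 ∈ H? Yes

Yes, H is a subgroup of ℤ_30


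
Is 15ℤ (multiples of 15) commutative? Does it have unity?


15ℤ is a commutative ring under +,× but has no multiplicative identity (1 ∉ 15ℤ); it has no zero divisors, but without unity it is not an integral domain
Commutative: Yes
Integral domain: No
Has unity: No

15ℤ (multiples of 15): Commutative=Yes, Unity=No


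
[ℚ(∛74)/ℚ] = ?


∛74 has minimal polynomial x³ - 74 (irreducible over ℚ since 74 is not a perfect cube)

[ℚ(∛74)/ℚ] = 3


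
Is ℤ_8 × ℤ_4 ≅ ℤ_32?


Comparing ℤ_8 × ℤ_4 and ℤ_32:
gcd(8,4) = 4 ≠ 1. Max element order in ℤ_8×ℤ_4 is lcm(8,4) = 8 < 32, so it has no element of order 32

No, ℤ_8 × ℤ_4 ≇ ℤ_32


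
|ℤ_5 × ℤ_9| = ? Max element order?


|ℤ_5 × ℤ_9| = 5 × 9 = 45
Max element order = lcm(5,9) = 45
Cyclic? Yes (gcd=1)

|ℤ_5×ℤ_9| = 45, max element order = 45


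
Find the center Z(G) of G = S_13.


Z(G) = {g ∈ G | gx = xg for all x ∈ G}
S_n is non-abelian for n ≥ 3; Z(S_13) is trivial

Z(S_13) = {e}


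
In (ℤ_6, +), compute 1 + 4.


Operation: addition mod 6
1 + 4 = (a + b) mod 6 with a = 1, b = 4

1 + 4 = 5


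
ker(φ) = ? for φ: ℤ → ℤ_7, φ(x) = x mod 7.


Kernel = preimage of identity
ker(φ) = {x ∈ ℤ : x ≡ 0 (mod 7)} = 7ℤ = {0, ±7, ±14, ...}

ker(φ) = 7ℤ


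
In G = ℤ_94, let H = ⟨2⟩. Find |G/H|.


|⟨2⟩| = n / gcd(2, 94) = 94 / 2 = 47
H is normal (ℤ_94 is abelian).
|G/H| = |G| / |H| = 94 / 47 = 2

|G/H| = 2


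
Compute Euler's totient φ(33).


Factor n: 33 = 3 × 11
φ(n) = n · ∏(1 - 1/p) over distinct primes p | n
φ(33) = 33 · (1 - 1/3) · (1 - 1/11) = 20

φ(33) = 20


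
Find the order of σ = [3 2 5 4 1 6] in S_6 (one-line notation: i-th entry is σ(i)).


Cycle decomposition: (1 3 5)
Cycle lengths: 3
Order = lcm(3) = 3

ord(σ) = 3


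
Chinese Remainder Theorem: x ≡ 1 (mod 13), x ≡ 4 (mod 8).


m₁ = 13, m₂ = 8, gcd = 1, so CRT applies. M = m₁·m₂ = 104
Let M₁ = M/m₁ = 8, M₂ = M/m₂ = 13
Find y₁ ≡ M₁⁻¹ (mod m₁): 8⁻¹ ≡ 5 (mod 13)
Find y₂ ≡ M₂⁻¹ (mod m₂): 13⁻¹ ≡ 5 (mod 8)
x = a₁·M₁·y₁ + a₂·M₂·y₂ = 1·8·5 + 4·13·5 = 300
Reduce mod 104: x ≡ 92
Check: 92 mod 13 = 1 ✓, 92 mod 8 = 4 ✓

x ≡ 92 (mod 104)


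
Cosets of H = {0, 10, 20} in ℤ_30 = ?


H = {0, 10, 20}, |H| = 3
Number of cosets = |G|/|H| = 30/3 = 10
0 + H = {0, 10, 20}
1 + H = {1, 11, 21}
2 + H = {2, 12, 22}
3 + H = {3, 13, 23}
4 + H = {4, 14, 24}
5 + H = {5, 15, 25}
6 + H = {6, 16, 26}
7 + H = {7, 17, 27}
8 + H = {8, 18, 28}
9 + H = {9, 19, 29}

Cosets: 0+H={0,10,20}; 1+H={1,11,21}; 2+H={2,12,22}; 3+H={3,13,23}; 4+H={4,14,24}; 5+H={5,15,25}; 6+H={6,16,26}; 7+H={7,17,27}; 8+H={8,18,28}; 9+H={9,19,29}


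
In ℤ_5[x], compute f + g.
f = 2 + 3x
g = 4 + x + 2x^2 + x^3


Add coefficients mod 5:
x^0: 2 + 4 = 1 (mod 5)
x^1: 3 + 1 = 4 (mod 5)
x^2: 0 + 2 = 2 (mod 5)
x^3: 0 + 1 = 1 (mod 5)
Result: 1 + 4x + 2x^2 + x^3

f + g = 1 + 4x + 2x^2 + x^3


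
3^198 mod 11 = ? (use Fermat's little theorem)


Fermat's little theorem: if p is prime and gcd(a,p)=1, then a^(p-1) ≡ 1 (mod p)
p = 11 is prime, gcd(3,11) = 1
Reduce exponent: 198 mod 10 = 8
So 3^198 ≡ 3^8 (mod 11)
3^8 mod 11 = 5

3^198 ≡ 5 (mod 11)


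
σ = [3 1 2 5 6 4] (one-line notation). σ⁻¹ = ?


To find σ⁻¹, swap domain and range:
σ(1) = 3 → σ⁻¹(3) = 1
σ(2) = 1 → σ⁻¹(1) = 2
σ(3) = 2 → σ⁻¹(2) = 3
σ(4) = 5 → σ⁻¹(5) = 4
σ(5) = 6 → σ⁻¹(6) = 5
σ(6) = 4 → σ⁻¹(4) = 6

σ⁻¹ = [2 3 1 6 4 5]


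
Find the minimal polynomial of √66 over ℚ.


√66 satisfies x² - 66 = 0, irreducible over ℚ since 66 is squarefree

Minimal polynomial: x² - 66


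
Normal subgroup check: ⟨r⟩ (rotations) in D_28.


H = ⟨r⟩ (rotations) in D_28
The rotation subgroup ⟨r⟩ has index 2 in D_28, so it is normal

Yes, normal subgroup


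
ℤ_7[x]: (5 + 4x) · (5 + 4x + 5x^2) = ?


Expand and collect like terms; reduce coefficients mod 7:
x^0: 5·5 = 25 ≡ 4 (mod 7)
x^1: 5·4 + 4·5 = 40 ≡ 5 (mod 7)
x^2: 5·5 + 4·4 = 41 ≡ 6 (mod 7)
x^3: 4·5 = 20 ≡ 6 (mod 7)
Result: 4 + 5x + 6x^2 + 6x^3

f · g = 4 + 5x + 6x^2 + 6x^3


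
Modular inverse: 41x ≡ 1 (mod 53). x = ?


Use the extended Euclidean algorithm to write 1 = 41·s + 53·t; then s mod 53 is the inverse.
Euclidean algorithm:
  41 = 0·53 + 41
  53 = 1·41 + 12
  41 = 3·12 + 5
  12 = 2·5 + 2
  5 = 2·2 + 1
  2 = 2·1 + 0
gcd(41,53) = 1
Back-substitution gives: 41·(22) + 53·(-17) = 1
So 41⁻¹ ≡ 22 ≡ 22 (mod 53)
Check: 41 × 22 = 902 ≡ 1 (mod 53) ✓

41⁻¹ ≡ 22 (mod 53)


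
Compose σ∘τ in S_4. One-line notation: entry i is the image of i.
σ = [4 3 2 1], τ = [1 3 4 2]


σ∘τ: apply τ first, then σ
1 →τ 1 →σ 4
2 →τ 3 →σ 2
3 →τ 4 →σ 1
4 →τ 2 →σ 3

σ∘τ = [4 2 1 3]


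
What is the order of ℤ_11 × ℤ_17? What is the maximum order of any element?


|ℤ_11 × ℤ_17| = 11 × 17 = 187
Max element order = lcm(11,17) = 187
Cyclic? Yes (gcd=1)

|ℤ_11×ℤ_17| = 187, max element order = 187


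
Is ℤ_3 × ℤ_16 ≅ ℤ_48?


Comparing ℤ_3 × ℤ_16 and ℤ_48:
gcd(3,16) = 1, so ℤ_3 × ℤ_16 ≅ ℤ_48 (CRT)

Yes, ℤ_3 × ℤ_16 ≅ ℤ_48


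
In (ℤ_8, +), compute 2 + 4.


Operation: addition mod 8
2 + 4 = (a + b) mod 8 with a = 2, b = 4

2 + 4 = 6


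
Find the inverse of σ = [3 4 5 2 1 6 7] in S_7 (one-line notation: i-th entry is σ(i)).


To find σ⁻¹, swap domain and range:
σ(1) = 3 → σ⁻¹(3) = 1
σ(2) = 4 → σ⁻¹(4) = 2
σ(3) = 5 → σ⁻¹(5) = 3
σ(4) = 2 → σ⁻¹(2) = 4
σ(5) = 1 → σ⁻¹(1) = 5
σ(6) = 6 → σ⁻¹(6) = 6
σ(7) = 7 → σ⁻¹(7) = 7

σ⁻¹ = [5 4 1 2 3 6 7]


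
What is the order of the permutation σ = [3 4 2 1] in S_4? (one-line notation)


Cycle decomposition: (1 3 2 4)
Cycle lengths: 4
Order = lcm(4) = 4

ord(σ) = 4


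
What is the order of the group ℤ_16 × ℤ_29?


|A × B| = |A| · |B|
|ℤ_16 × ℤ_29| = 16 × 29 = 464

|ℤ_16 × ℤ_29| = 464


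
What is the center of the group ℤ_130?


Z(G) = {g ∈ G | gx = xg for all x ∈ G}
ℤ_130 is abelian, so Z(G) = G

Z(ℤ_130) = ℤ_130


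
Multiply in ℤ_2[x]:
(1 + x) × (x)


Expand and collect like terms; reduce coefficients mod 2:
x^0: 1·0 = 0 ≡ 0 (mod 2)
x^1: 1·1 + 1·0 = 1 ≡ 1 (mod 2)
x^2: 1·1 = 1 ≡ 1 (mod 2)
Result: x + x^2

f · g = x + x^2


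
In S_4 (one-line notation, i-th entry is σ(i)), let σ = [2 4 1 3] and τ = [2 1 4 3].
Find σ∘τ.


σ∘τ: apply τ first, then σ
1 →τ 2 →σ 4
2 →τ 1 →σ 2
3 →τ 4 →σ 3
4 →τ 3 →σ 1

σ∘τ = [4 2 3 1]


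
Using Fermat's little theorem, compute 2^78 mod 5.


Fermat's little theorem: if p is prime and gcd(a,p)=1, then a^(p-1) ≡ 1 (mod p)
p = 5 is prime, gcd(2,5) = 1
Reduce exponent: 78 mod 4 = 2
So 2^78 ≡ 2^2 (mod 5)
2^2 mod 5 = 4

2^78 ≡ 4 (mod 5)


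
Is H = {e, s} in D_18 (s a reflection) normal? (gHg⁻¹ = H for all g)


H = {e, s} in D_18 (s a reflection)
r·s·r⁻¹ = sr⁻² ≠ s for n ≥ 3, so {e, s} is not closed under conjugation

No, not a normal subgroup


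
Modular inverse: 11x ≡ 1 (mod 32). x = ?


Use the extended Euclidean algorithm to write 1 = 11·s + 32·t; then s mod 32 is the inverse.
Euclidean algorithm:
  11 = 0·32 + 11
  32 = 2·11 + 10
  11 = 1·10 + 1
  10 = 10·1 + 0
gcd(11,32) = 1
Back-substitution gives: 11·(3) + 32·(-1) = 1
So 11⁻¹ ≡ 3 ≡ 3 (mod 32)
Check: 11 × 3 = 33 ≡ 1 (mod 32) ✓

11⁻¹ ≡ 3 (mod 32)


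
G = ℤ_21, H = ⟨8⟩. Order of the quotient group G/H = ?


|⟨8⟩| = n / gcd(8, 21) = 21 / 1 = 21
H is normal (ℤ_21 is abelian).
|G/H| = |G| / |H| = 21 / 21 = 1

|G/H| = 1


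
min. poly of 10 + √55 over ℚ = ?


Let α = 10 + √55. Then α - 10 = √55, so (α - 10)² = 55, giving α² - 20α + 45 = 0. Degree 2 and α ∉ ℚ, so this is the minimal polynomial.

Minimal polynomial: x² - 20x + 45


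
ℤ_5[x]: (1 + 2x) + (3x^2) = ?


Add coefficients mod 5:
x^0: 1 + 0 = 1 (mod 5)
x^1: 2 + 0 = 2 (mod 5)
x^2: 0 + 3 = 3 (mod 5)
Result: 1 + 2x + 3x^2

f + g = 1 + 2x + 3x^2


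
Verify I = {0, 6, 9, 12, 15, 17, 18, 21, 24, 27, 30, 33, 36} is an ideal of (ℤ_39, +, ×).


Check ideal conditions for I = {0, 6, 9, 12, 15, 17, 18, 21, 24, 27, 30, 33, 36} in ℤ_39:
(1) I is an additive subgroup? No
(2) For r ∈ ℤ_39 and a ∈ I: r·a ∈ I? No  [counterexample: r=2, a=17, r·a mod 39 = 34 ∉ I]

No, I is not an ideal of ℤ_39


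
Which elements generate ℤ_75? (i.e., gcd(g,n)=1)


g generates ℤ_n iff gcd(g,n) = 1
Prime factors of 75: 3, 5
Generators are g ∈ {1,...,74} not divisible by any of these primes.
Generators: {1, 2, 4, 7, 8, 11, 13, 14, 16, 17, 19, 22, 23, 26, 28, 29, 31, 32, 34, 37, 38, 41, 43, 44, 46, 47, 49, 52, 53, 56, 58, 59, 61, 62, 64, 67, 68, 71, 73, 74}
Number of generators = φ(75) = 40

Generators of ℤ_75 = {1, 2, 4, 7, 8, 11, 13, 14, 16, 17, 19, 22, 23, 26, 28, 29, 31, 32, 34, 37, 38, 41, 43, 44, 46, 47, 49, 52, 53, 56, 58, 59, 61, 62, 64, 67, 68, 71, 73, 74}


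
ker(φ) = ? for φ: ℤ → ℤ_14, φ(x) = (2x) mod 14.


Kernel = preimage of identity
ker(φ) = {x ∈ ℤ : 2x ≡ 0 (mod 14)}. gcd(2,14) = 2, so 2x ≡ 0 (mod 14) ⟺ x ≡ 0 (mod 14/2 = 7). Hence ker(φ) = 7ℤ

ker(φ) = 7ℤ


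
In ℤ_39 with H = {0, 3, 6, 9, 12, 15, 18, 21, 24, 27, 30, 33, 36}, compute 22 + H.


22 + H = {22 + h (mod 39) : h ∈ H}
22+0=22, 22+3=25, 22+6=28, 22+9=31, 22+12=34, 22+15=37, 22+18=1, 22+21=4, 22+24=7, 22+27=10, 22+30=13, 22+33=16, 22+36=19
22 + H = {1, 4, 7, 10, 13, 16, 19, 22, 25, 28, 31, 34, 37} = 1 + H

22 + H = {1, 4, 7, 10, 13, 16, 19, 22, 25, 28, 31, 34, 37}


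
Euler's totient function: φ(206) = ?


Factor n: 206 = 2 × 103
φ(n) = n · ∏(1 - 1/p) over distinct primes p | n
φ(206) = 206 · (1 - 1/2) · (1 - 1/103) = 102

φ(206) = 102


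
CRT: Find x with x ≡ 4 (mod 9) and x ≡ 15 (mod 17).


m₁ = 9, m₂ = 17, gcd = 1, so CRT applies. M = m₁·m₂ = 153
Let M₁ = M/m₁ = 17, M₂ = M/m₂ = 9
Find y₁ ≡ M₁⁻¹ (mod m₁): 17⁻¹ ≡ 8 (mod 9)
Find y₂ ≡ M₂⁻¹ (mod m₂): 9⁻¹ ≡ 2 (mod 17)
x = a₁·M₁·y₁ + a₂·M₂·y₂ = 4·17·8 + 15·9·2 = 814
Reduce mod 153: x ≡ 49
Check: 49 mod 9 = 4 ✓, 49 mod 17 = 15 ✓

x ≡ 49 (mod 153)


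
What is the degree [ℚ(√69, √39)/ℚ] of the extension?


[ℚ(√69,√39):ℚ] = [ℚ(√69,√39):ℚ(√69)]·[ℚ(√69):ℚ] = 2·2 = 4

[ℚ(√69, √39)/ℚ] = 4


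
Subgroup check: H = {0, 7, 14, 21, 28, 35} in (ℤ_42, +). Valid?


Subgroup test for H = {0, 7, 14, 21, 28, 35} in (ℤ_42, +):
(1) 0 ∈ H? Yes
(2) Closure: for all a,b ∈ H, (a+b) mod 42 ∈ H? Yes
(3) Inverses: for all a ∈ H, -a mod 42 ∈ H? Yes

Yes, H is a subgroup of ℤ_42


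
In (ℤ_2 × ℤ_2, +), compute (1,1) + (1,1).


Operation: componentwise addition mod (2, 2)
(1,1) + (1,1) = ((a₁+b₁) mod 2, (a₂+b₂) mod 2) with a = (1,1), b = (1,1)

(1,1) + (1,1) = (0,0)
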